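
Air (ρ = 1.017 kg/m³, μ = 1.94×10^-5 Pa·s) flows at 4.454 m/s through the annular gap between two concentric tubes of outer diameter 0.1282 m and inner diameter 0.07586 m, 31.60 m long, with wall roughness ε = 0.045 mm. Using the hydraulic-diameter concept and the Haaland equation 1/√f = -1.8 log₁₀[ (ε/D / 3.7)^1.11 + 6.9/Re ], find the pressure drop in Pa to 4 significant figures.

ΔP ≈ 185.6 Pa

Hydraulic diameter D_h = 4A/P = D_o - D_i = 0.1282 - 0.07586 = 0.05234 m.
Re = ρVD_h/μ = 1.017·4.454·0.05234/1.94e-05 = 1.222e+04.
ε/D_h = 4.5e-05/0.05234 = 0.00086; Haaland gives 1/√f = -1.8 log₁₀[9.26e-05+0.000565] = 5.728, so f = 0.03048.
ΔP = f(L/D_h)(ρV²/2) = 0.03048·31.6/0.05234·10.09 = 185.6 Pa.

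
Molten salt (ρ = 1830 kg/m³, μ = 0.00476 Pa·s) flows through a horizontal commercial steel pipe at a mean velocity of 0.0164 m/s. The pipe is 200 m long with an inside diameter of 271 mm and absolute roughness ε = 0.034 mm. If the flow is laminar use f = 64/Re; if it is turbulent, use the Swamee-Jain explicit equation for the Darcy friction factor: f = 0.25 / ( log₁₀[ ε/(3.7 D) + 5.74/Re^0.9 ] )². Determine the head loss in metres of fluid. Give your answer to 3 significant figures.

h_f ≈ 3.79×10^-4 m

Reynolds number Re = ρVD/μ = 1830 · 0.0164 · 0.271 / 0.00476 = 1709.
Re < 2300 → laminar flow, so f = 64/Re = 64/1709 = 0.03746 (the turbulent correlation is not needed).
Darcy-Weisbach: ΔP = f(L/D)(ρV²/2) = 0.03746·(200/0.271)·(1830·0.0164²/2) = 0.03746·738·0.2461 = 6.803 Pa.
Head loss h_f = ΔP/(ρg) = 6.803/(1830·9.81) = 3.79×10^-4 m.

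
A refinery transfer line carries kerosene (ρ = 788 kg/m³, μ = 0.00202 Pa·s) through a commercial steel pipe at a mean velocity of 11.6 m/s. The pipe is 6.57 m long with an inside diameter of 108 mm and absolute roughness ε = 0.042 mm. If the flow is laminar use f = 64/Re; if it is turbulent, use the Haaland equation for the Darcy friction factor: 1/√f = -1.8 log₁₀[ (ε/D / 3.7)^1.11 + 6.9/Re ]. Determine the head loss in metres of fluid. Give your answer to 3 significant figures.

Reynolds number Re = ρVD/μ = 788 · 11.6 · 0.108 / 0.00202 = 4.887e+05.
Re > 4000 → turbulent. Relative roughness ε/D = 4.2e-05/0.108 = 0.000389. Haaland: 1/√f = -1.8 log₁₀[(0.000389/3.7)^1.11 + 6.9/4.887e+05] = -1.8 log₁₀[3.84e-05 + 1.41e-05] = 7.704, so f = 0.01685.
Darcy-Weisbach: ΔP = f(L/D)(ρV²/2) = 0.01685·(6.57/0.108)·(788·11.6²/2) = 0.01685·60.83·5.302e+04 = 5.434e+04 Pa.
Head loss h_f = ΔP/(ρg) = 5.434e+04/(788·9.81) = 7.03 m.

h_f ≈ 7.03 m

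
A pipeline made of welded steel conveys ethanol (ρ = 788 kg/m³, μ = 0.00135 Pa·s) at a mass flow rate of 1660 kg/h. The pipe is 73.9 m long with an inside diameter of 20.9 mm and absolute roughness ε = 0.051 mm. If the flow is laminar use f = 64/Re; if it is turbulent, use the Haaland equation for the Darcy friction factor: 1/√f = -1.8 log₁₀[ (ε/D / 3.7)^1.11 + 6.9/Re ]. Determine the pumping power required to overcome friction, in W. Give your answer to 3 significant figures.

ṁ = 1660 kg/h = 1660/3600 = 0.4611 kg/s.
A = πD²/4 = π(0.0209)²/4 = 0.0003431 m²; mean velocity V = ṁ/(ρA) = 0.4611/(788 · 0.0003431) = 1.706 m/s.
Reynolds number Re = ρVD/μ = 788 · 1.706 · 0.0209 / 0.00135 = 2.081e+04.
Re > 4000 → turbulent. Relative roughness ε/D = 5.1e-05/0.0209 = 0.00244. Haaland: 1/√f = -1.8 log₁₀[(0.00244/3.7)^1.11 + 6.9/2.081e+04] = -1.8 log₁₀[0.000295 + 0.000332] = 5.766, so f = 0.03008.
Darcy-Weisbach: ΔP = f(L/D)(ρV²/2) = 0.03008·(73.9/0.0209)·(788·1.706²/2) = 0.03008·3536·1146 = 1.219e+05 Pa.
Q = ṁ/ρ = 0.4611/788 = 0.0005852 m³/s.
Pumping power P = QΔP = 0.0005852·1.219e+05 = 71.34 W = 71.3 W.

P ≈ 71.3 W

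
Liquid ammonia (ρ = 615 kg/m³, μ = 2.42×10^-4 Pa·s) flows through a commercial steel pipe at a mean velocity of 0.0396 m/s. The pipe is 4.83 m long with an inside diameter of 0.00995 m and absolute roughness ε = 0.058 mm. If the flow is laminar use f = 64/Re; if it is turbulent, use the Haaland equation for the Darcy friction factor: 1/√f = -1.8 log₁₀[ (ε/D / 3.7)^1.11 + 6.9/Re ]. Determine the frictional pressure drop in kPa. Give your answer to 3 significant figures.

ΔP ≈ 0.0150 kPa

Reynolds number Re = ρVD/μ = 615 · 0.0396 · 0.00995 / 0.000242 = 1001.
Re < 2300 → laminar flow, so f = 64/Re = 64/1001 = 0.06391 (the turbulent correlation is not needed).
Darcy-Weisbach: ΔP = f(L/D)(ρV²/2) = 0.06391·(4.83/0.00995)·(615·0.0396²/2) = 0.06391·485.4·0.4822 = 14.96 Pa.
ΔP = 14.96 Pa = 0.0150 kPa.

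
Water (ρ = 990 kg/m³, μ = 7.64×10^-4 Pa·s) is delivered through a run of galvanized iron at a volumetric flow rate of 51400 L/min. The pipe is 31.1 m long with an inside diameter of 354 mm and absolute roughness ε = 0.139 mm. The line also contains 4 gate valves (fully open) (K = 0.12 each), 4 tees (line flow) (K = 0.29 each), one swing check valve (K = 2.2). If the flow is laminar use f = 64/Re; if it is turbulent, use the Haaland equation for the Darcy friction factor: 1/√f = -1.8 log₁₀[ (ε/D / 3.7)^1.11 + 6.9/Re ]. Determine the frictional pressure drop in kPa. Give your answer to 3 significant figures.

ΔP ≈ 197 kPa

Q = 51400 L/min = 51400/60000 = 0.8567 m³/s.
Cross-sectional area A = πD²/4 = π(0.354)²/4 = 0.09842 m²; mean velocity V = Q/A = 0.8567/0.09842 = 8.704 m/s.
Reynolds number Re = ρVD/μ = 990 · 8.704 · 0.354 / 0.000764 = 3.993e+06.
Re > 4000 → turbulent. Relative roughness ε/D = 0.000139/0.354 = 0.000393. Haaland: 1/√f = -1.8 log₁₀[(0.000393/3.7)^1.11 + 6.9/3.993e+06] = -1.8 log₁₀[3.88e-05 + 1.73e-06] = 7.906, so f = 0.016.
Total minor-loss coefficient ΣK = 4·0.12 + 4·0.29 + 1·2.2 = 3.84.
ΔP = [f·L/D + ΣK]·(ρV²/2) = [0.016·31.1/0.354 + 3.84]·(990·8.704²/2) = [1.405 + 3.84]·3.75e+04 = 1.967e+05 Pa.
ΔP = 1.967e+05 Pa = 197 kPa.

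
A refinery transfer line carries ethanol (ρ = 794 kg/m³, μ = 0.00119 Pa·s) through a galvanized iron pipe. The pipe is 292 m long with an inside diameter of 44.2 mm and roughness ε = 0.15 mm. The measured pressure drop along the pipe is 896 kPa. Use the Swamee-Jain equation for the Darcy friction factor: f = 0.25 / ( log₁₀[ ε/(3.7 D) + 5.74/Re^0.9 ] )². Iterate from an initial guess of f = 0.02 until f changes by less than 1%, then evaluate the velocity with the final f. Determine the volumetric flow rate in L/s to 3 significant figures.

Q ≈ 5.31 L/s

Rearranging Darcy-Weisbach: V = √(2·ΔP·D/(f·L·ρ)). With ε/D = 0.00015/0.0442 = 0.00339, iterate starting from f = 0.02:
  f = 0.02 → V = √(2·8.96e+05·0.0442/(0.02·292·794)) = 4.133 m/s; Re = ρVD/μ = 1.219e+05; f → 0.02832
  f = 0.02832 → V = 3.473 m/s; Re = 1.024e+05; f → 0.02852
Converged (Δf/f < 1%). With the final f = 0.02852: V = √(2·8.96e+05·0.0442/(0.02852·292·794)) = 3.461 m/s.
Q = V·A = 3.461·(π/4·0.0442²) = 0.00531 m³/s = 5.31 L/s.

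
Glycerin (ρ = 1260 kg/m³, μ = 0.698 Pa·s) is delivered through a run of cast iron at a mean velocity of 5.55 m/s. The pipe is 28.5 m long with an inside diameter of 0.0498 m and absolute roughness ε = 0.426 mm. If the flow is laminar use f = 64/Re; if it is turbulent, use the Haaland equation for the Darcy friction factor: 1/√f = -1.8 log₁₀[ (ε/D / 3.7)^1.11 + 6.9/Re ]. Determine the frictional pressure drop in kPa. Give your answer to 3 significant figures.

Reynolds number Re = ρVD/μ = 1260 · 5.55 · 0.0498 / 0.698 = 498.9.
Re < 2300 → laminar flow, so f = 64/Re = 64/498.9 = 0.1283 (the turbulent correlation is not needed).
Darcy-Weisbach: ΔP = f(L/D)(ρV²/2) = 0.1283·(28.5/0.0498)·(1260·5.55²/2) = 0.1283·572.3·1.941e+04 = 1.425e+06 Pa.
ΔP = 1.425e+06 Pa = 1420 kPa.

ΔP ≈ 1420 kPa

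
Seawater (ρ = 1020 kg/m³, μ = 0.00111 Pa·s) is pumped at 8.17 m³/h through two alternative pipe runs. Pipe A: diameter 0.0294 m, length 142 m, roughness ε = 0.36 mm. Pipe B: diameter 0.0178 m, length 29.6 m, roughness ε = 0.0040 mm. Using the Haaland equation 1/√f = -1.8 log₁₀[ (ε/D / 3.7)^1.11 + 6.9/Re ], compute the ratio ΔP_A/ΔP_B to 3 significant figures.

Pipe A: V = Q/A = 0.002269/0.0006789 = 3.343 m/s; Re = 9.031e+04; ε/D = 0.0122; Haaland → f = 0.04127; ΔP_A = f(L/D)(ρV²/2) = 1.136e+06 Pa.
Pipe B: V = Q/A = 0.002269/0.0002488 = 9.12 m/s; Re = 1.492e+05; ε/D = 0.000225; Haaland → f = 0.01772; ΔP_B = f(L/D)(ρV²/2) = 1.25e+06 Pa.
ΔP_A/ΔP_B = 1.136e+06/1.25e+06 = 0.909.

ΔP_A/ΔP_B ≈ 0.909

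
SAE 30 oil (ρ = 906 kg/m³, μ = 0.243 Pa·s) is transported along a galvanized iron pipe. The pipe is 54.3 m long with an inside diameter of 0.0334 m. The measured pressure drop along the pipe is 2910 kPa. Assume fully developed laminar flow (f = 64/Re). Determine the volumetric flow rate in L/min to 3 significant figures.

For laminar flow, f = 64/Re with Re = ρVD/μ, so Darcy-Weisbach reduces to ΔP = 32μLV/D². Solving for V: V = ΔP·D²/(32μL) = 2.91e+06·(0.0334)²/(32·0.243·54.3) = 7.688 m/s.
Check: Re = ρVD/μ = 906·7.688·0.0334/0.243 = 957.4 < 2300, so the laminar assumption holds.
Q = V·A = 7.688·(π/4·0.0334²) = 0.006736 m³/s = 404 L/min.

Q ≈ 404 L/min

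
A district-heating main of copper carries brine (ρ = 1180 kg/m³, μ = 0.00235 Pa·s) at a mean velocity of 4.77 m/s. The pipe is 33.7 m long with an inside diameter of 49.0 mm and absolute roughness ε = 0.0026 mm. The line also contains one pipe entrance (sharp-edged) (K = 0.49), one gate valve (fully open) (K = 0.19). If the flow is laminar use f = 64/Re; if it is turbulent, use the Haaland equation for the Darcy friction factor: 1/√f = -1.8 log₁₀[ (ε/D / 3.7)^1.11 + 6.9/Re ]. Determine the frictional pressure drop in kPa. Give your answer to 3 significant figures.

ΔP ≈ 171 kPa

Reynolds number Re = ρVD/μ = 1180 · 4.77 · 0.049 / 0.00235 = 1.174e+05.
Re > 4000 → turbulent. Relative roughness ε/D = 2.6e-06/0.049 = 5.31e-05. Haaland: 1/√f = -1.8 log₁₀[(5.31e-05/3.7)^1.11 + 6.9/1.174e+05] = -1.8 log₁₀[4.21e-06 + 5.88e-05] = 7.561, so f = 0.01749.
Total minor-loss coefficient ΣK = 1·0.49 + 1·0.19 = 0.68.
ΔP = [f·L/D + ΣK]·(ρV²/2) = [0.01749·33.7/0.049 + 0.68]·(1180·4.77²/2) = [12.03 + 0.68]·1.342e+04 = 1.706e+05 Pa.
ΔP = 1.706e+05 Pa = 171 kPa.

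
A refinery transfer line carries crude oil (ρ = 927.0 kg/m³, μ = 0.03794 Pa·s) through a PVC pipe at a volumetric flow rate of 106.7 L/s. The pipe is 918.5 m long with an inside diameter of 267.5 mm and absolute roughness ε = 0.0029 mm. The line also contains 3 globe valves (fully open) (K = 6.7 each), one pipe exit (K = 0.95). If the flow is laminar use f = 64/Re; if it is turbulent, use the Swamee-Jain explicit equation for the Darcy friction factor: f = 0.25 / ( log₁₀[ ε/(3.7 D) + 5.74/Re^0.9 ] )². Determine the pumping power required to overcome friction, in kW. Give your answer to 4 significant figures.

P ≈ 21.65 kW

Q = 106.7 L/s = 106.7/1000 = 0.1067 m³/s.
Cross-sectional area A = πD²/4 = π(0.2675)²/4 = 0.0562 m²; mean velocity V = Q/A = 0.1067/0.0562 = 1.899 m/s.
Reynolds number Re = ρVD/μ = 927 · 1.899 · 0.2675 / 0.0379 = 1.241e+04.
Re > 4000 → turbulent. Relative roughness ε/D = 2.9e-06/0.2675 = 1.08e-05. Swamee-Jain: f = 0.25/(log₁₀[1.08e-05/3.7 + 5.74/1.241e+04^0.9])² = 0.25/(log₁₀[2.93e-06 + 0.00119])² = 0.25/(-2.924)² = 0.02923.
Total minor-loss coefficient ΣK = 3·6.7 + 1·0.95 = 21.1.
ΔP = [f·L/D + ΣK]·(ρV²/2) = [0.02923·918.5/0.2675 + 21.1]·(927·1.899²/2) = [100.4 + 21.1]·1671 = 2.029e+05 Pa.
Pumping power P = QΔP = 0.1067·2.029e+05 = 21646 W = 21.65 kW.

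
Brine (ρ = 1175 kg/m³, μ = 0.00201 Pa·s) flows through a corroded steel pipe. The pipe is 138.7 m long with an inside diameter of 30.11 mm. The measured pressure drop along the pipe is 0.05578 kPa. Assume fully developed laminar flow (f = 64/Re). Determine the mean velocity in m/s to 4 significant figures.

For laminar flow, f = 64/Re with Re = ρVD/μ, so Darcy-Weisbach reduces to ΔP = 32μLV/D². Solving for V: V = ΔP·D²/(32μL) = 55.78·(0.03011)²/(32·0.00201·138.7) = 0.005669 m/s.
Check: Re = ρVD/μ = 1175·0.005669·0.03011/0.00201 = 99.78 < 2300, so the laminar assumption holds.

V ≈ 0.005669 m/s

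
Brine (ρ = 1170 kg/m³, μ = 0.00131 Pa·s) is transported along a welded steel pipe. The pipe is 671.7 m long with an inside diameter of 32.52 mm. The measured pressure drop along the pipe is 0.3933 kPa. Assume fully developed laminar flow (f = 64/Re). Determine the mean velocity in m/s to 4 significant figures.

For laminar flow, f = 64/Re with Re = ρVD/μ, so Darcy-Weisbach reduces to ΔP = 32μLV/D². Solving for V: V = ΔP·D²/(32μL) = 393.3·(0.03252)²/(32·0.00131·671.7) = 0.01477 m/s.
Check: Re = ρVD/μ = 1170·0.01477·0.03252/0.00131 = 429 < 2300, so the laminar assumption holds.

V ≈ 0.01477 m/s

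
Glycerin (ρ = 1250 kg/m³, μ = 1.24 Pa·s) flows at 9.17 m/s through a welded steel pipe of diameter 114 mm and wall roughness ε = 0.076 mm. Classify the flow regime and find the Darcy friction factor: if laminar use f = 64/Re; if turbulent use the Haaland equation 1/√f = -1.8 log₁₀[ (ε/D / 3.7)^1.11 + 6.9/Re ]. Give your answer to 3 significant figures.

f ≈ 0.0607

Re = ρVD/μ = 1250·9.17·0.114/1.24 = 1054.
Re < 2300 → laminar, so f = 64/Re = 0.06073 (roughness is irrelevant in laminar flow).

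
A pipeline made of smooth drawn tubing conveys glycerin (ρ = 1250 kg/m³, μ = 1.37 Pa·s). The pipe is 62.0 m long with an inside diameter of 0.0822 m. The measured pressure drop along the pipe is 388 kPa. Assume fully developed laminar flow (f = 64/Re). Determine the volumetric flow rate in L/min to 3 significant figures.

Q ≈ 307 L/min

For laminar flow, f = 64/Re with Re = ρVD/μ, so Darcy-Weisbach reduces to ΔP = 32μLV/D². Solving for V: V = ΔP·D²/(32μL) = 3.88e+05·(0.0822)²/(32·1.37·62) = 0.9645 m/s.
Check: Re = ρVD/μ = 1250·0.9645·0.0822/1.37 = 72.34 < 2300, so the laminar assumption holds.
Q = V·A = 0.9645·(π/4·0.0822²) = 0.005119 m³/s = 307 L/min.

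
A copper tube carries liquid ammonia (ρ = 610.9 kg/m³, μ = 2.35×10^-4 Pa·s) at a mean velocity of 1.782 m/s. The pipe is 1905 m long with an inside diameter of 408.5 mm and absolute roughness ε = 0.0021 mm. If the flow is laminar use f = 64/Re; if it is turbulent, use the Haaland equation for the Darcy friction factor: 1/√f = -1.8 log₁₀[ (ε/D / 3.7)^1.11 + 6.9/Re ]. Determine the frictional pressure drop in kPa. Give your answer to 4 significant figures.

ΔP ≈ 47.84 kPa

Reynolds number Re = ρVD/μ = 610.9 · 1.782 · 0.4085 / 0.000235 = 1.892e+06.
Re > 4000 → turbulent. Relative roughness ε/D = 2.1e-06/0.4085 = 5.14e-06. Haaland: 1/√f = -1.8 log₁₀[(5.14e-06/3.7)^1.11 + 6.9/1.892e+06] = -1.8 log₁₀[3.15e-07 + 3.65e-06] = 9.724, so f = 0.01058.
Darcy-Weisbach: ΔP = f(L/D)(ρV²/2) = 0.01058·(1905/0.4085)·(610.9·1.782²/2) = 0.01058·4663·970 = 4.784e+04 Pa.
ΔP = 4.784e+04 Pa = 47.84 kPa.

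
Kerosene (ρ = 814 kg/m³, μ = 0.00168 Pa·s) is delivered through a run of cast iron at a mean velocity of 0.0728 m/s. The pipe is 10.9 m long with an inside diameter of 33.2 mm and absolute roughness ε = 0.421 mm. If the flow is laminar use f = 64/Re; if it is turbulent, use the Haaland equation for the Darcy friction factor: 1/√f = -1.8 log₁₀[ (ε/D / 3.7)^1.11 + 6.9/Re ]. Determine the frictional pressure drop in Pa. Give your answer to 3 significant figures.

ΔP ≈ 38.7 Pa

Reynolds number Re = ρVD/μ = 814 · 0.0728 · 0.0332 / 0.00168 = 1171.
Re < 2300 → laminar flow, so f = 64/Re = 64/1171 = 0.05465 (the turbulent correlation is not needed).
Darcy-Weisbach: ΔP = f(L/D)(ρV²/2) = 0.05465·(10.9/0.0332)·(814·0.0728²/2) = 0.05465·328.3·2.157 = 38.7 Pa.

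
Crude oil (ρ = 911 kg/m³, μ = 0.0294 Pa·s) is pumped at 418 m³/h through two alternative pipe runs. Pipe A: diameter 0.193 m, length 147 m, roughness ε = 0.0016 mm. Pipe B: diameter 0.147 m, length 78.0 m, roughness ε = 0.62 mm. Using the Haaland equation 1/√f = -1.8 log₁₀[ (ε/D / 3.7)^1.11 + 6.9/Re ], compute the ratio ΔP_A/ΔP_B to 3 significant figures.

Pipe A: V = Q/A = 0.1161/0.02926 = 3.969 m/s; Re = 2.374e+04; ε/D = 8.29e-06; Haaland → f = 0.02469; ΔP_A = f(L/D)(ρV²/2) = 1.349e+05 Pa.
Pipe B: V = Q/A = 0.1161/0.01697 = 6.841 m/s; Re = 3.116e+04; ε/D = 0.00422; Haaland → f = 0.03175; ΔP_B = f(L/D)(ρV²/2) = 3.592e+05 Pa.
ΔP_A/ΔP_B = 1.349e+05/3.592e+05 = 0.376.

ΔP_A/ΔP_B ≈ 0.376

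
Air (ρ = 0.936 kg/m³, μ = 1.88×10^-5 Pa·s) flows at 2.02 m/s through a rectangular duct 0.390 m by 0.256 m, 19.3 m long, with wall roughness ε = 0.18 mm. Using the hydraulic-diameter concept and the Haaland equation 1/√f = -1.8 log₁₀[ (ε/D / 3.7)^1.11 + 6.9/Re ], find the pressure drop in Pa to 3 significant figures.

Hydraulic diameter D_h = 4A/P = 4·(0.39·0.256)/(2·(0.39+0.256)) = 0.3994/1.292 = 0.3091 m.
Re = ρVD_h/μ = 0.936·2.02·0.3091/1.88e-05 = 3.109e+04.
ε/D_h = 0.00018/0.3091 = 0.000582; Haaland gives 1/√f = -1.8 log₁₀[6.01e-05+0.000222] = 6.389, so f = 0.02449.
ΔP = f(L/D_h)(ρV²/2) = 0.02449·19.3/0.3091·1.91 = 2.921 Pa.

ΔP ≈ 2.92 Pa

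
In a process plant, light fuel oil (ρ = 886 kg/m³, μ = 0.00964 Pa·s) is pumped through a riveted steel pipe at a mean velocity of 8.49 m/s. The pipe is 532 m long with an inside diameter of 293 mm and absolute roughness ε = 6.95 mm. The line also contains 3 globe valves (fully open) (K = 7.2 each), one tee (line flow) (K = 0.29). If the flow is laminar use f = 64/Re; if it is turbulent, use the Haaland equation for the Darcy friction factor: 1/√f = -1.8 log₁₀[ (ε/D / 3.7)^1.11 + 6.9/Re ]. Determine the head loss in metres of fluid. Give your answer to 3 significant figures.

h_f ≈ 429 m

Reynolds number Re = ρVD/μ = 886 · 8.49 · 0.293 / 0.00964 = 2.286e+05.
Re > 4000 → turbulent. Relative roughness ε/D = 0.00695/0.293 = 0.0237. Haaland: 1/√f = -1.8 log₁₀[(0.0237/3.7)^1.11 + 6.9/2.286e+05] = -1.8 log₁₀[0.00368 + 3.02e-05] = 4.375, so f = 0.05224.
Total minor-loss coefficient ΣK = 3·7.2 + 1·0.29 = 21.9.
ΔP = [f·L/D + ΣK]·(ρV²/2) = [0.05224·532/0.293 + 21.9]·(886·8.49²/2) = [94.84 + 21.9]·3.193e+04 = 3.727e+06 Pa.
Head loss h_f = ΔP/(ρg) = 3.727e+06/(886·9.81) = 429 m.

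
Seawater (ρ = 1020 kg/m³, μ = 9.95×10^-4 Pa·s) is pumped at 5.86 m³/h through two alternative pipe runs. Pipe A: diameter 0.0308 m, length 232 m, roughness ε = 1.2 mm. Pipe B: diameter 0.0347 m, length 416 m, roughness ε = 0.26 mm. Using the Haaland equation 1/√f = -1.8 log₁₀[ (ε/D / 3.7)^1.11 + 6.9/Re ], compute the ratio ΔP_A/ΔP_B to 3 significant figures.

ΔP_A/ΔP_B ≈ 1.83

Pipe A: V = Q/A = 0.001628/0.0007451 = 2.185 m/s; Re = 6.898e+04; ε/D = 0.039; Haaland → f = 0.06445; ΔP_A = f(L/D)(ρV²/2) = 1.182e+06 Pa.
Pipe B: V = Q/A = 0.001628/0.0009457 = 1.721 m/s; Re = 6.123e+04; ε/D = 0.00749; Haaland → f = 0.0356; ΔP_B = f(L/D)(ρV²/2) = 6.449e+05 Pa.
ΔP_A/ΔP_B = 1.182e+06/6.449e+05 = 1.83.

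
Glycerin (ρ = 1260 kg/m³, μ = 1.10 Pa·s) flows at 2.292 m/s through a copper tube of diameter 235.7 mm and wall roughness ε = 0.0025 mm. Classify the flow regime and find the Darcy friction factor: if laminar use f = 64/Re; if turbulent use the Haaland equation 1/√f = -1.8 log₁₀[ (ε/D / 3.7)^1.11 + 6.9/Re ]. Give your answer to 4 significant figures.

f ≈ 0.1034

Re = ρVD/μ = 1260·2.292·0.2357/1.1 = 618.8.
Re < 2300 → laminar, so f = 64/Re = 0.1034 (roughness is irrelevant in laminar flow).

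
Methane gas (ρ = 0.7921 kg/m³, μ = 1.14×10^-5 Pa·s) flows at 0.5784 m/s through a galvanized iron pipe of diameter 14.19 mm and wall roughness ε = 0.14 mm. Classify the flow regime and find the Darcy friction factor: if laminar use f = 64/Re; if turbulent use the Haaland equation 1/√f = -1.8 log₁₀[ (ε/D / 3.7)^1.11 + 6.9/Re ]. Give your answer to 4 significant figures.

f ≈ 0.1122

Re = ρVD/μ = 0.7921·0.5784·0.01419/1.14e-05 = 570.3.
Re < 2300 → laminar, so f = 64/Re = 0.1122 (roughness is irrelevant in laminar flow).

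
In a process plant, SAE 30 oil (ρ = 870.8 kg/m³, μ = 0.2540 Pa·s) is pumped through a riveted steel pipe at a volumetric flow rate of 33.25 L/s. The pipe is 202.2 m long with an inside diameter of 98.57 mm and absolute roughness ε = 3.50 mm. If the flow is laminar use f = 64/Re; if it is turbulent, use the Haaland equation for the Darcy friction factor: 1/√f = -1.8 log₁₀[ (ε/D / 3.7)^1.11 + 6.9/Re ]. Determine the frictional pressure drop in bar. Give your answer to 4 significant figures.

Q = 33.25 L/s = 33.25/1000 = 0.03325 m³/s.
Cross-sectional area A = πD²/4 = π(0.09857)²/4 = 0.007631 m²; mean velocity V = Q/A = 0.03325/0.007631 = 4.357 m/s.
Reynolds number Re = ρVD/μ = 870.8 · 4.357 · 0.09857 / 0.254 = 1472.
Re < 2300 → laminar flow, so f = 64/Re = 64/1472 = 0.04346 (the turbulent correlation is not needed).
Darcy-Weisbach: ΔP = f(L/D)(ρV²/2) = 0.04346·(202.2/0.09857)·(870.8·4.357²/2) = 0.04346·2051·8266 = 7.37e+05 Pa.
ΔP = 7.37e+05 Pa = 7.370 bar.

ΔP ≈ 7.370 bar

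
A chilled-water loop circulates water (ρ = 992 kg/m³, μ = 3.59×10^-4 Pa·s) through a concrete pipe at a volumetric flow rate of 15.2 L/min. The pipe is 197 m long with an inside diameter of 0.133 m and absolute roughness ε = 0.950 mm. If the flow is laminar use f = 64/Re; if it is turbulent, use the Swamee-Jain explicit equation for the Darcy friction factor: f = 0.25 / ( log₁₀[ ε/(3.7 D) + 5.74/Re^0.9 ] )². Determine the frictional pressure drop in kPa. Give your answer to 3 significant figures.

ΔP ≈ 0.0106 kPa

Q = 15.2 L/min = 15.2/60000 = 0.0002533 m³/s.
Cross-sectional area A = πD²/4 = π(0.133)²/4 = 0.01389 m²; mean velocity V = Q/A = 0.0002533/0.01389 = 0.01823 m/s.
Reynolds number Re = ρVD/μ = 992 · 0.01823 · 0.133 / 0.000359 = 6701.
Re > 4000 → turbulent. Relative roughness ε/D = 0.00095/0.133 = 0.00714. Swamee-Jain: f = 0.25/(log₁₀[0.00714/3.7 + 5.74/6701^0.9])² = 0.25/(log₁₀[0.00193 + 0.00207])² = 0.25/(-2.398)² = 0.04347.
Darcy-Weisbach: ΔP = f(L/D)(ρV²/2) = 0.04347·(197/0.133)·(992·0.01823²/2) = 0.04347·1481·0.1649 = 10.62 Pa.
ΔP = 10.62 Pa = 0.0106 kPa.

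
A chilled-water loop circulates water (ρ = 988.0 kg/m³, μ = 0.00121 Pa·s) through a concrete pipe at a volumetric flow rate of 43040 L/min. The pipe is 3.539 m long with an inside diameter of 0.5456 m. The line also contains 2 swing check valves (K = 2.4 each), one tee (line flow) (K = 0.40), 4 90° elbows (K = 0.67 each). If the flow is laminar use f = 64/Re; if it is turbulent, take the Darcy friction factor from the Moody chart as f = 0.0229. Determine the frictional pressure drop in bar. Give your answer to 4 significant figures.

Q = 43040 L/min = 43040/60000 = 0.7173 m³/s.
Cross-sectional area A = πD²/4 = π(0.5456)²/4 = 0.2338 m²; mean velocity V = Q/A = 0.7173/0.2338 = 3.068 m/s.
Reynolds number Re = ρVD/μ = 988 · 3.068 · 0.5456 / 0.00121 = 1.367e+06.
Re > 4000 → turbulent; use the Moody-chart value f = 0.0229.
Total minor-loss coefficient ΣK = 2·2.4 + 1·0.4 + 4·0.67 = 7.88.
ΔP = [f·L/D + ΣK]·(ρV²/2) = [0.0229·3.539/0.5456 + 7.88]·(988·3.068²/2) = [0.1485 + 7.88]·4650 = 3.734e+04 Pa.
ΔP = 3.734e+04 Pa = 0.3734 bar.

ΔP ≈ 0.3734 bar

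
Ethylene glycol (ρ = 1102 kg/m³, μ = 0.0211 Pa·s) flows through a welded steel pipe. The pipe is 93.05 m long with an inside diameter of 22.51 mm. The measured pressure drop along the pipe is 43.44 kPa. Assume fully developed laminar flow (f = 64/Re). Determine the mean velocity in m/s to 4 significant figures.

For laminar flow, f = 64/Re with Re = ρVD/μ, so Darcy-Weisbach reduces to ΔP = 32μLV/D². Solving for V: V = ΔP·D²/(32μL) = 4.344e+04·(0.02251)²/(32·0.0211·93.05) = 0.3503 m/s.
Check: Re = ρVD/μ = 1102·0.3503·0.02251/0.0211 = 411.9 < 2300, so the laminar assumption holds.

V ≈ 0.3503 m/s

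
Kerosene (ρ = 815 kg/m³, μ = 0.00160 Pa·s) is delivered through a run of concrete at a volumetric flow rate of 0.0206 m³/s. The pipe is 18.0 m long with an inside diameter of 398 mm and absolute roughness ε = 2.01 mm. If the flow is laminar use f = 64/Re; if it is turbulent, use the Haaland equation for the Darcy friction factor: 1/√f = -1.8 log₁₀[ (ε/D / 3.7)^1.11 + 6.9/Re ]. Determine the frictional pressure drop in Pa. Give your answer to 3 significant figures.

Cross-sectional area A = πD²/4 = π(0.398)²/4 = 0.1244 m²; mean velocity V = Q/A = 0.0206/0.1244 = 0.1656 m/s.
Reynolds number Re = ρVD/μ = 815 · 0.1656 · 0.398 / 0.0016 = 3.357e+04.
Re > 4000 → turbulent. Relative roughness ε/D = 0.00201/0.398 = 0.00505. Haaland: 1/√f = -1.8 log₁₀[(0.00505/3.7)^1.11 + 6.9/3.357e+04] = -1.8 log₁₀[0.000661 + 0.000206] = 5.512, so f = 0.03291.
Darcy-Weisbach: ΔP = f(L/D)(ρV²/2) = 0.03291·(18/0.398)·(815·0.1656²/2) = 0.03291·45.23·11.17 = 16.63 Pa.

ΔP ≈ 16.6 Pa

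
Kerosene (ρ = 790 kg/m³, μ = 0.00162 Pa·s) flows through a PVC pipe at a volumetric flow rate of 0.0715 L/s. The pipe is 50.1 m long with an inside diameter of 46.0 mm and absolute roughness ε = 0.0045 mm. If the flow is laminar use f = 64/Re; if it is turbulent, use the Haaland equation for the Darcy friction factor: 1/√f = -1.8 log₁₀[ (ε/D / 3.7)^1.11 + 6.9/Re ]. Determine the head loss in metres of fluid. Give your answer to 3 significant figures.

Q = 0.0715 L/s = 0.0715/1000 = 7.15e-05 m³/s.
Cross-sectional area A = πD²/4 = π(0.046)²/4 = 0.001662 m²; mean velocity V = Q/A = 7.15e-05/0.001662 = 0.04302 m/s.
Reynolds number Re = ρVD/μ = 790 · 0.04302 · 0.046 / 0.00162 = 965.1.
Re < 2300 → laminar flow, so f = 64/Re = 64/965.1 = 0.06631 (the turbulent correlation is not needed).
Darcy-Weisbach: ΔP = f(L/D)(ρV²/2) = 0.06631·(50.1/0.046)·(790·0.04302²/2) = 0.06631·1089·0.7311 = 52.81 Pa.
Head loss h_f = ΔP/(ρg) = 52.81/(790·9.81) = 0.00681 m.

h_f ≈ 0.00681 m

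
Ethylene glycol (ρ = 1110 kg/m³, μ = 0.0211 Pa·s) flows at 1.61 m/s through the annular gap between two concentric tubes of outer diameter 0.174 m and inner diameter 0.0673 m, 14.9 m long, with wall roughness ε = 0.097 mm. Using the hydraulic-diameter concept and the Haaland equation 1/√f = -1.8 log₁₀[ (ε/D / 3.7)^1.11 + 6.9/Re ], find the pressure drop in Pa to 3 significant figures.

ΔP ≈ 6600 Pa

Hydraulic diameter D_h = 4A/P = D_o - D_i = 0.174 - 0.0673 = 0.1067 m.
Re = ρVD_h/μ = 1110·1.61·0.1067/0.0211 = 9037.
ε/D_h = 9.7e-05/0.1067 = 0.000909; Haaland gives 1/√f = -1.8 log₁₀[9.85e-05+0.000764] = 5.516, so f = 0.03287.
ΔP = f(L/D_h)(ρV²/2) = 0.03287·14.9/0.1067·1439 = 6602 Pa.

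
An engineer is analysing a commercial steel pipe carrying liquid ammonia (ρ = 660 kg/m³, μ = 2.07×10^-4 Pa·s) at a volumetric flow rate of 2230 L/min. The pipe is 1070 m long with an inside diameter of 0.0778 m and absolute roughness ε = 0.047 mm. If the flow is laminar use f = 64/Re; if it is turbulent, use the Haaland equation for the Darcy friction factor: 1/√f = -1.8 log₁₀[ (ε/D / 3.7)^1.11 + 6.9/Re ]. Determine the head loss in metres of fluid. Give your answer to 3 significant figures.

Q = 2230 L/min = 2230/60000 = 0.03717 m³/s.
Cross-sectional area A = πD²/4 = π(0.0778)²/4 = 0.004754 m²; mean velocity V = Q/A = 0.03717/0.004754 = 7.818 m/s.
Reynolds number Re = ρVD/μ = 660 · 7.818 · 0.0778 / 0.000207 = 1.939e+06.
Re > 4000 → turbulent. Relative roughness ε/D = 4.7e-05/0.0778 = 0.000604. Haaland: 1/√f = -1.8 log₁₀[(0.000604/3.7)^1.11 + 6.9/1.939e+06] = -1.8 log₁₀[6.26e-05 + 3.56e-06] = 7.523, so f = 0.01767.
Darcy-Weisbach: ΔP = f(L/D)(ρV²/2) = 0.01767·(1070/0.0778)·(660·7.818²/2) = 0.01767·1.375e+04·2.017e+04 = 4.901e+06 Pa.
Head loss h_f = ΔP/(ρg) = 4.901e+06/(660·9.81) = 757 m.

h_f ≈ 757 m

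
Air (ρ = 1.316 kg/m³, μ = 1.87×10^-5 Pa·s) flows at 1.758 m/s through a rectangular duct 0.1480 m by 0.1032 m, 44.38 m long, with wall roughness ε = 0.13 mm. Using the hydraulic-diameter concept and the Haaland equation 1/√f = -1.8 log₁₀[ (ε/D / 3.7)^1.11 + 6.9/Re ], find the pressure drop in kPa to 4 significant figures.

Hydraulic diameter D_h = 4A/P = 4·(0.148·0.1032)/(2·(0.148+0.1032)) = 0.06109/0.5024 = 0.1216 m.
Re = ρVD_h/μ = 1.316·1.758·0.1216/1.87e-05 = 1.504e+04.
ε/D_h = 0.00013/0.1216 = 0.00107; Haaland gives 1/√f = -1.8 log₁₀[0.000118+0.000459] = 5.831, so f = 0.02942.
ΔP = f(L/D_h)(ρV²/2) = 0.02942·44.38/0.1216·2.034 = 21.83 Pa.
ΔP = 0.02183 kPa.

ΔP ≈ 0.02183 kPa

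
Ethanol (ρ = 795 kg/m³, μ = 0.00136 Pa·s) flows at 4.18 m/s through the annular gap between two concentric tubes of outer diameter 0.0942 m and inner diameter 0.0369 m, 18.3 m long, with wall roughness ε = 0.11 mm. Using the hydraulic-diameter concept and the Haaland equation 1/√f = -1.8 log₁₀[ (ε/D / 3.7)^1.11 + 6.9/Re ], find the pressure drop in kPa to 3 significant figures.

ΔP ≈ 54.0 kPa

Hydraulic diameter D_h = 4A/P = D_o - D_i = 0.0942 - 0.0369 = 0.0573 m.
Re = ρVD_h/μ = 795·4.18·0.0573/0.00136 = 1.4e+05.
ε/D_h = 0.00011/0.0573 = 0.00192; Haaland gives 1/√f = -1.8 log₁₀[0.000226+4.93e-05] = 6.409, so f = 0.02435.
ΔP = f(L/D_h)(ρV²/2) = 0.02435·18.3/0.0573·6945 = 5.4e+04 Pa.
ΔP = 54.0 kPa.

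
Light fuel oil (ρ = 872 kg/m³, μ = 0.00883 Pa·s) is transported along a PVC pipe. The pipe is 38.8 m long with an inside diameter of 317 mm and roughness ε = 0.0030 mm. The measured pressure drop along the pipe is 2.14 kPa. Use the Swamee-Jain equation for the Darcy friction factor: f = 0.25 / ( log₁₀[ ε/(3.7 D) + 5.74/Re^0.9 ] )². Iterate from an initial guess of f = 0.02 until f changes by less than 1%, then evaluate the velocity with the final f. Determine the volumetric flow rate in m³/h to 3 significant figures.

Q ≈ 388 m³/h

Rearranging Darcy-Weisbach: V = √(2·ΔP·D/(f·L·ρ)). With ε/D = 3e-06/0.317 = 9.46e-06, iterate starting from f = 0.02:
  f = 0.02 → V = √(2·2140·0.317/(0.02·38.8·872)) = 1.416 m/s; Re = ρVD/μ = 4.433e+04; f → 0.02137
  f = 0.02137 → V = 1.37 m/s; Re = 4.288e+04; f → 0.02153
Converged (Δf/f < 1%). With the final f = 0.02153: V = √(2·2140·0.317/(0.02153·38.8·872)) = 1.365 m/s.
Q = V·A = 1.365·(π/4·0.317²) = 0.1077 m³/s = 388 m³/h.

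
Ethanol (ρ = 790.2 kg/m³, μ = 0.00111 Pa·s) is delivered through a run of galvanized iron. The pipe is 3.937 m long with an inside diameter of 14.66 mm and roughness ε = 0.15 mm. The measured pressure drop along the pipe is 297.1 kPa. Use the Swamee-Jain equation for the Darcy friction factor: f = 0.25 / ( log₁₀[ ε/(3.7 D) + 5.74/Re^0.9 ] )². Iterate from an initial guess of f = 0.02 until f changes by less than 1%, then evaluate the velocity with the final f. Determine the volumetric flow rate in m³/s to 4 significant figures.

Rearranging Darcy-Weisbach: V = √(2·ΔP·D/(f·L·ρ)). With ε/D = 0.00015/0.01466 = 0.0102, iterate starting from f = 0.02:
  f = 0.02 → V = √(2·2.971e+05·0.01466/(0.02·3.937·790.2)) = 11.83 m/s; Re = ρVD/μ = 1.235e+05; f → 0.03889
  f = 0.03889 → V = 8.485 m/s; Re = 8.855e+04; f → 0.03913
Converged (Δf/f < 1%). With the final f = 0.03913: V = √(2·2.971e+05·0.01466/(0.03913·3.937·790.2)) = 8.459 m/s.
Q = V·A = 8.459·(π/4·0.01466²) = 0.001428 m³/s = 0.001428 m³/s.

Q ≈ 0.001428 m³/s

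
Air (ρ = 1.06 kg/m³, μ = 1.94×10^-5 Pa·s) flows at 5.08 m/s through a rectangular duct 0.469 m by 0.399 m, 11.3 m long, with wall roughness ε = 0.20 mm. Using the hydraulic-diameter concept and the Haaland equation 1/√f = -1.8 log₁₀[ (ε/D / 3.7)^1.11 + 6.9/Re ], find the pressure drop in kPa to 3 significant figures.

ΔP ≈ 0.00698 kPa

Hydraulic diameter D_h = 4A/P = 4·(0.469·0.399)/(2·(0.469+0.399)) = 0.7485/1.736 = 0.4312 m.
Re = ρVD_h/μ = 1.06·5.08·0.4312/1.94e-05 = 1.197e+05.
ε/D_h = 0.0002/0.4312 = 0.000464; Haaland gives 1/√f = -1.8 log₁₀[4.67e-05+5.77e-05] = 7.167, so f = 0.01947.
ΔP = f(L/D_h)(ρV²/2) = 0.01947·11.3/0.4312·13.68 = 6.978 Pa.
ΔP = 0.00698 kPa.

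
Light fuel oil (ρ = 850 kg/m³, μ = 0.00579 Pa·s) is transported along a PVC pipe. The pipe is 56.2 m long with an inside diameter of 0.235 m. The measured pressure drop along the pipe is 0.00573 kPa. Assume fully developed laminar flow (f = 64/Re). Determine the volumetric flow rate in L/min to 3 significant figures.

Q ≈ 79.1 L/min

For laminar flow, f = 64/Re with Re = ρVD/μ, so Darcy-Weisbach reduces to ΔP = 32μLV/D². Solving for V: V = ΔP·D²/(32μL) = 5.73·(0.235)²/(32·0.00579·56.2) = 0.03039 m/s.
Check: Re = ρVD/μ = 850·0.03039·0.235/0.00579 = 1048 < 2300, so the laminar assumption holds.
Q = V·A = 0.03039·(π/4·0.235²) = 0.001318 m³/s = 79.1 L/min.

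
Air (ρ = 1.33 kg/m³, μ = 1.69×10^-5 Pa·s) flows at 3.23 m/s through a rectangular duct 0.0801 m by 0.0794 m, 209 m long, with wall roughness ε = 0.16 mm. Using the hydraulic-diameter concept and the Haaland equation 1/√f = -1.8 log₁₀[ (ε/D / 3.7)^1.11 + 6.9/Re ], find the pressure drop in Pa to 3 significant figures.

Hydraulic diameter D_h = 4A/P = 4·(0.0801·0.0794)/(2·(0.0801+0.0794)) = 0.02544/0.319 = 0.07975 m.
Re = ρVD_h/μ = 1.33·3.23·0.07975/1.69e-05 = 2.027e+04.
ε/D_h = 0.00016/0.07975 = 0.00201; Haaland gives 1/√f = -1.8 log₁₀[0.000237+0.00034] = 5.829, so f = 0.02943.
ΔP = f(L/D_h)(ρV²/2) = 0.02943·209/0.07975·6.938 = 535.1 Pa.

ΔP ≈ 535 Pa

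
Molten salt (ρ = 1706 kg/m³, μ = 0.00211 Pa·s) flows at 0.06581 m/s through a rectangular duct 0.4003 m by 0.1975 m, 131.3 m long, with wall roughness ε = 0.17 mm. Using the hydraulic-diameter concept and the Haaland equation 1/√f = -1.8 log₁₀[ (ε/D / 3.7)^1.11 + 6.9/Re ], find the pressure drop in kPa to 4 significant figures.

ΔP ≈ 0.05346 kPa

Hydraulic diameter D_h = 4A/P = 4·(0.4003·0.1975)/(2·(0.4003+0.1975)) = 0.3162/1.196 = 0.2645 m.
Re = ρVD_h/μ = 1706·0.06581·0.2645/0.00211 = 1.407e+04.
ε/D_h = 0.00017/0.2645 = 0.000643; Haaland gives 1/√f = -1.8 log₁₀[6.7e-05+0.00049] = 5.857, so f = 0.02915.
ΔP = f(L/D_h)(ρV²/2) = 0.02915·131.3/0.2645·3.694 = 53.46 Pa.
ΔP = 0.05346 kPa.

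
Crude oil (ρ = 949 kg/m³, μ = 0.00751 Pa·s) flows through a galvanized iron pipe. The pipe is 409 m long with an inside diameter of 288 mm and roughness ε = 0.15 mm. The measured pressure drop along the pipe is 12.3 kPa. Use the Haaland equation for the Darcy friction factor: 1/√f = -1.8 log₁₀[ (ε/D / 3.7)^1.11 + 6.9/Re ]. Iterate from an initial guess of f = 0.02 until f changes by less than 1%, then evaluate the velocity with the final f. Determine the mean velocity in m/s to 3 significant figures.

Rearranging Darcy-Weisbach: V = √(2·ΔP·D/(f·L·ρ)). With ε/D = 0.00015/0.288 = 0.000521, iterate starting from f = 0.02:
  f = 0.02 → V = √(2·1.23e+04·0.288/(0.02·409·949)) = 0.9553 m/s; Re = ρVD/μ = 3.477e+04; f → 0.02382
  f = 0.02382 → V = 0.8753 m/s; Re = 3.186e+04; f → 0.02423
  f = 0.02423 → V = 0.868 m/s; Re = 3.159e+04; f → 0.02427
Converged (Δf/f < 1%). With the final f = 0.02427: V = √(2·1.23e+04·0.288/(0.02427·409·949)) = 0.8673 m/s.

V ≈ 0.867 m/s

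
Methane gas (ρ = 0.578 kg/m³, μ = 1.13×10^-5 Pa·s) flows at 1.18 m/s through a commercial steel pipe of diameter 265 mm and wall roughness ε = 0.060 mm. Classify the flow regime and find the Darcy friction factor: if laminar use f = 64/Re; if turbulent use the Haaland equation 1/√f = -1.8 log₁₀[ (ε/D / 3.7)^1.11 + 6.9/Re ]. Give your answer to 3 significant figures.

f ≈ 0.0276

Re = ρVD/μ = 0.578·1.18·0.265/1.13e-05 = 1.599e+04.
Re > 4000 → turbulent. ε/D = 6e-05/0.265 = 0.000226; Haaland: 1/√f = -1.8 log₁₀[2.1e-05 + 0.000431] = 6.02, so f = 0.02759.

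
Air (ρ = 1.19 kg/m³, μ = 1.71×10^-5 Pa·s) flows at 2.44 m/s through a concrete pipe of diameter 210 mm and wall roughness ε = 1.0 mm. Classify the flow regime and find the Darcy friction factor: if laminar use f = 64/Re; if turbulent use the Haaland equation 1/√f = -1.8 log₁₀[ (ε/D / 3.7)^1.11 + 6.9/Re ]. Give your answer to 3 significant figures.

Re = ρVD/μ = 1.19·2.44·0.21/1.71e-05 = 3.566e+04.
Re > 4000 → turbulent. ε/D = 0.001/0.21 = 0.00476; Haaland: 1/√f = -1.8 log₁₀[0.000619 + 0.000194] = 5.562, so f = 0.03232.

f ≈ 0.0323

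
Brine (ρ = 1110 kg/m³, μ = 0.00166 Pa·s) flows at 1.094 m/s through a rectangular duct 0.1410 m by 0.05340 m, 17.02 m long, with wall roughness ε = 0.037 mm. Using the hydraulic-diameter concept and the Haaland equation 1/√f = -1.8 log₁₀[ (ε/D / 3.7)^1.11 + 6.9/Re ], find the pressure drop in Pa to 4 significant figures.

Hydraulic diameter D_h = 4A/P = 4·(0.141·0.0534)/(2·(0.141+0.0534)) = 0.03012/0.3888 = 0.07746 m.
Re = ρVD_h/μ = 1110·1.094·0.07746/0.00166 = 5.667e+04.
ε/D_h = 3.7e-05/0.07746 = 0.000478; Haaland gives 1/√f = -1.8 log₁₀[4.82e-05+0.000122] = 6.785, so f = 0.02172.
ΔP = f(L/D_h)(ρV²/2) = 0.02172·17.02/0.07746·664.2 = 3170 Pa.

ΔP ≈ 3170 Pa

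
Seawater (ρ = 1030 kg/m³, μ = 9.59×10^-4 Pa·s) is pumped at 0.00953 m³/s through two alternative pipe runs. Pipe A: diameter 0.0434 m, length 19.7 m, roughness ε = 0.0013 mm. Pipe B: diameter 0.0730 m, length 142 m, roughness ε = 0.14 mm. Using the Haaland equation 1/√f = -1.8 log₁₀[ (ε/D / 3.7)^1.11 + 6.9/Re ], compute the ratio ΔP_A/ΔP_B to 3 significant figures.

Pipe A: V = Q/A = 0.00953/0.001479 = 6.442 m/s; Re = 3.003e+05; ε/D = 3e-05; Haaland → f = 0.0146; ΔP_A = f(L/D)(ρV²/2) = 1.416e+05 Pa.
Pipe B: V = Q/A = 0.00953/0.004185 = 2.277 m/s; Re = 1.785e+05; ε/D = 0.00192; Haaland → f = 0.02411; ΔP_B = f(L/D)(ρV²/2) = 1.252e+05 Pa.
ΔP_A/ΔP_B = 1.416e+05/1.252e+05 = 1.13.

ΔP_A/ΔP_B ≈ 1.13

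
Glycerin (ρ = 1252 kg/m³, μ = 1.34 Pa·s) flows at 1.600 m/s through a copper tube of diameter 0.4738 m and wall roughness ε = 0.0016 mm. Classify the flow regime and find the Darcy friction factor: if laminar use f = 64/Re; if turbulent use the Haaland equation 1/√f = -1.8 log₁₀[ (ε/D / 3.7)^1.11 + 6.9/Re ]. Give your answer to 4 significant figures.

Re = ρVD/μ = 1252·1.6·0.4738/1.34 = 708.3.
Re < 2300 → laminar, so f = 64/Re = 0.09036 (roughness is irrelevant in laminar flow).

f ≈ 0.09036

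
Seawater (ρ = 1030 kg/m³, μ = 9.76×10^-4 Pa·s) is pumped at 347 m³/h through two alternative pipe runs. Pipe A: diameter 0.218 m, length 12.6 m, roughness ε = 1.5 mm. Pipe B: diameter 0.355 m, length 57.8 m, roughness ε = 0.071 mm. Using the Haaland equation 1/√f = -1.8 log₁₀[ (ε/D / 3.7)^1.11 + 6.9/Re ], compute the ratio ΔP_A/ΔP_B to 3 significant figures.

Pipe A: V = Q/A = 0.09639/0.03733 = 2.582 m/s; Re = 5.941e+05; ε/D = 0.00688; Haaland → f = 0.03372; ΔP_A = f(L/D)(ρV²/2) = 6693 Pa.
Pipe B: V = Q/A = 0.09639/0.09898 = 0.9738 m/s; Re = 3.648e+05; ε/D = 0.0002; Haaland → f = 0.01574; ΔP_B = f(L/D)(ρV²/2) = 1251 Pa.
ΔP_A/ΔP_B = 6693/1251 = 5.35.

ΔP_A/ΔP_B ≈ 5.35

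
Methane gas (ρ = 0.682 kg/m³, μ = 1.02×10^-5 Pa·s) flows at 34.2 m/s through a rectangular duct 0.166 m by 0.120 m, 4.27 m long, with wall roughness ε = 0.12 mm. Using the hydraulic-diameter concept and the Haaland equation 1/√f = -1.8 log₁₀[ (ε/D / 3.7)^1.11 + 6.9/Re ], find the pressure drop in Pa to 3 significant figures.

ΔP ≈ 243 Pa

Hydraulic diameter D_h = 4A/P = 4·(0.166·0.12)/(2·(0.166+0.12)) = 0.07968/0.572 = 0.1393 m.
Re = ρVD_h/μ = 0.682·34.2·0.1393/1.02e-05 = 3.185e+05.
ε/D_h = 0.00012/0.1393 = 0.000861; Haaland gives 1/√f = -1.8 log₁₀[9.28e-05+2.17e-05] = 7.095, so f = 0.01987.
ΔP = f(L/D_h)(ρV²/2) = 0.01987·4.27/0.1393·398.8 = 242.9 Pa.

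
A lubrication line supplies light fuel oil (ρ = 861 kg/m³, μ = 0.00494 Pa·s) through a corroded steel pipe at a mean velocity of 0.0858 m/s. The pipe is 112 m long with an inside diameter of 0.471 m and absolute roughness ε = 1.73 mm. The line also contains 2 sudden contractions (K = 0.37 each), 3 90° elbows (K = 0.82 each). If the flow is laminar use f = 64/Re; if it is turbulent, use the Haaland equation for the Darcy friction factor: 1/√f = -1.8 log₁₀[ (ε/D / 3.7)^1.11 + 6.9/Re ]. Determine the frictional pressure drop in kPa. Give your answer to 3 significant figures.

Reynolds number Re = ρVD/μ = 861 · 0.0858 · 0.471 / 0.00494 = 7043.
Re > 4000 → turbulent. Relative roughness ε/D = 0.00173/0.471 = 0.00367. Haaland: 1/√f = -1.8 log₁₀[(0.00367/3.7)^1.11 + 6.9/7043] = -1.8 log₁₀[0.000464 + 0.00098] = 5.113, so f = 0.03825.
Total minor-loss coefficient ΣK = 2·0.37 + 3·0.82 = 3.2.
ΔP = [f·L/D + ΣK]·(ρV²/2) = [0.03825·112/0.471 + 3.2]·(861·0.0858²/2) = [9.096 + 3.2]·3.169 = 38.97 Pa.
ΔP = 38.97 Pa = 0.0390 kPa.

ΔP ≈ 0.0390 kPa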